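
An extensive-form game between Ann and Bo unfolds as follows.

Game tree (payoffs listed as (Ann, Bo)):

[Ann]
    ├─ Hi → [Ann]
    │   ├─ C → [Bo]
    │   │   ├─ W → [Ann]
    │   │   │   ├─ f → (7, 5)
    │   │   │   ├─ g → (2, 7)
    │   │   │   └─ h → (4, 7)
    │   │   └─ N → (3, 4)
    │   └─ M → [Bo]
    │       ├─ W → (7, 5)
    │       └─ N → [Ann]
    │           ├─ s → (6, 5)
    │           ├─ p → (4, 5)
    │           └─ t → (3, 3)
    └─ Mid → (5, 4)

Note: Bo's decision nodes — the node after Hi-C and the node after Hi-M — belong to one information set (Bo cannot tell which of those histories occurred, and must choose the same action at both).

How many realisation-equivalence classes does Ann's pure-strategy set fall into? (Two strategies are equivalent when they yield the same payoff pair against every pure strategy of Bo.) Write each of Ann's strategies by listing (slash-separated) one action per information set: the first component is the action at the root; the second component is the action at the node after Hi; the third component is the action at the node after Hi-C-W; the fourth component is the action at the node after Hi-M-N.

7

Ann has 36 pure strategies: Hi/C/f/s, Hi/C/f/p, Hi/C/f/t, Hi/C/g/s, Hi/C/g/p, Hi/C/g/t, Hi/C/h/s, Hi/C/h/p, Hi/C/h/t, Hi/M/f/s, Hi/M/f/p, Hi/M/f/t, Hi/M/g/s, Hi/M/g/p, Hi/M/g/t, Hi/M/h/s, Hi/M/h/p, Hi/M/h/t, Mid/C/f/s, Mid/C/f/p, Mid/C/f/t, Mid/C/g/s, Mid/C/g/p, Mid/C/g/t, Mid/C/h/s, Mid/C/h/p, Mid/C/h/t, Mid/M/f/s, Mid/M/f/p, Mid/M/f/t, Mid/M/g/s, Mid/M/g/p, Mid/M/g/t, Mid/M/h/s, Mid/M/h/p, Mid/M/h/t. Columns: W, N.
{Hi/C/f/s, Hi/C/f/p, Hi/C/f/t} → row (7,5) (3,4)
{Hi/C/g/s, Hi/C/g/p, Hi/C/g/t} → row (2,7) (3,4)
{Hi/C/h/s, Hi/C/h/p, Hi/C/h/t} → row (4,7) (3,4)
{Hi/M/f/s, Hi/M/g/s, Hi/M/h/s} → row (7,5) (6,5)
{Hi/M/f/p, Hi/M/g/p, Hi/M/h/p} → row (7,5) (4,5)
{Hi/M/f/t, Hi/M/g/t, Hi/M/h/t} → row (7,5) (3,3)
{Mid/C/f/s, Mid/C/f/p, Mid/C/f/t, Mid/C/g/s, Mid/C/g/p, Mid/C/g/t, Mid/C/h/s, Mid/C/h/p, Mid/C/h/t, Mid/M/f/s, Mid/M/f/p, Mid/M/f/t, Mid/M/g/s, Mid/M/g/p, Mid/M/g/t, Mid/M/h/s, Mid/M/h/p, Mid/M/h/t} → row (5,4) (5,4)
That's 7 distinct rows out of 36 strategies.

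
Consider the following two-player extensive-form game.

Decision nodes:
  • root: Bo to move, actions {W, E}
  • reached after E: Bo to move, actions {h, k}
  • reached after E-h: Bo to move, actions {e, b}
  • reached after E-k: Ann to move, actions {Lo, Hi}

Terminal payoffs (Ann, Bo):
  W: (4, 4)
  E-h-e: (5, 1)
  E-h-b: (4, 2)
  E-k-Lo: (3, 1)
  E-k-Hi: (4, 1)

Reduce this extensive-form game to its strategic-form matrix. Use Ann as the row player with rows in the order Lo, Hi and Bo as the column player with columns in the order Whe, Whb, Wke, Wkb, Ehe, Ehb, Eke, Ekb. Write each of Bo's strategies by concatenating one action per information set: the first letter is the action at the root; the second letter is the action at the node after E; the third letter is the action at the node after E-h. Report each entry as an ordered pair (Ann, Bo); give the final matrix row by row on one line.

Lo: (4,4) (4,4) (4,4) (4,4) (5,1) (4,2) (3,1) (3,1) | Hi: (4,4) (4,4) (4,4) (4,4) (5,1) (4,2) (4,1) (4,1)

          Whe      Whb      Wke      Wkb      Ehe      Ehb      Eke      Ekb
  Lo    (4,4)    (4,4)    (4,4)    (4,4)    (5,1)    (4,2)    (3,1)    (3,1)
  Hi    (4,4)    (4,4)    (4,4)    (4,4)    (5,1)    (4,2)    (4,1)    (4,1)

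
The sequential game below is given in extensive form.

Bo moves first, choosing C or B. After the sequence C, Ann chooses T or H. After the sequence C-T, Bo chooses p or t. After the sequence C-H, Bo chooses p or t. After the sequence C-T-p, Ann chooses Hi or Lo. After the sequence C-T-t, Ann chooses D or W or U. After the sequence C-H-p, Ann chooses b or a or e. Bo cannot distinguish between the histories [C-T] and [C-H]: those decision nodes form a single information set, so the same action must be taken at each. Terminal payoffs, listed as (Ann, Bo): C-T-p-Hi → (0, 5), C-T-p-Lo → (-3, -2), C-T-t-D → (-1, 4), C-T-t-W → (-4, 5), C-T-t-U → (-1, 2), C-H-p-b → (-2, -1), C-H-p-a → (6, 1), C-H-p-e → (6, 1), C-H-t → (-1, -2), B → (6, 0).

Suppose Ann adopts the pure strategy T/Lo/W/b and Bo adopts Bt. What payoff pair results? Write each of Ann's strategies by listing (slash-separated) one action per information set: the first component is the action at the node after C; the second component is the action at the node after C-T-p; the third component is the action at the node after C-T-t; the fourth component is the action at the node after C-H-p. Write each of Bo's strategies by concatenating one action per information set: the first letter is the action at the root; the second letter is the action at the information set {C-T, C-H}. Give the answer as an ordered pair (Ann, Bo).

Trace the play path from the root:
  Bo plays B
→ terminal payoff (6, 0).
(Ann's choice at the node after C is never reached on this path, so it doesn't affect the outcome.)

(6, 0)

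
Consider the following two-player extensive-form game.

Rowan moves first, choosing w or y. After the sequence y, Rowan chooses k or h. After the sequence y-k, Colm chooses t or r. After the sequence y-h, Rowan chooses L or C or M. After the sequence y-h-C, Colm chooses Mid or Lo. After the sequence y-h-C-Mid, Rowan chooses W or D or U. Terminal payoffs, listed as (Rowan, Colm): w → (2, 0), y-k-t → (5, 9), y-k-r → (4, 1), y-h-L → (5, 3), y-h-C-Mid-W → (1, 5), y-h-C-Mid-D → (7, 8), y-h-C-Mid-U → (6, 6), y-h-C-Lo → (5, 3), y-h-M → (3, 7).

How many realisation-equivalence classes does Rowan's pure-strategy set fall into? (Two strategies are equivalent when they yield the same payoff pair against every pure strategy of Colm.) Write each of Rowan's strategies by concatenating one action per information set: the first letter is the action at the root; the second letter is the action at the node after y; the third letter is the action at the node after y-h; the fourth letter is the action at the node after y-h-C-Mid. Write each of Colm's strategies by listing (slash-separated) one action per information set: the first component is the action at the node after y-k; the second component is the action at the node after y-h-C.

7

Rowan has 36 pure strategies: wkLW, wkLD, wkLU, wkCW, wkCD, wkCU, wkMW, wkMD, wkMU, whLW, whLD, whLU, whCW, whCD, whCU, whMW, whMD, whMU, ykLW, ykLD, ykLU, ykCW, ykCD, ykCU, ykMW, ykMD, ykMU, yhLW, yhLD, yhLU, yhCW, yhCD, yhCU, yhMW, yhMD, yhMU. Columns: t/Mid, t/Lo, r/Mid, r/Lo.
{wkLW, wkLD, wkLU, wkCW, wkCD, wkCU, wkMW, wkMD, wkMU, whLW, whLD, whLU, whCW, whCD, whCU, whMW, whMD, whMU} → row (2,0) (2,0) (2,0) (2,0)
{ykLW, ykLD, ykLU, ykCW, ykCD, ykCU, ykMW, ykMD, ykMU} → row (5,9) (5,9) (4,1) (4,1)
{yhLW, yhLD, yhLU} → row (5,3) (5,3) (5,3) (5,3)
{yhCW} → row (1,5) (5,3) (1,5) (5,3)
{yhCD} → row (7,8) (5,3) (7,8) (5,3)
{yhCU} → row (6,6) (5,3) (6,6) (5,3)
{yhMW, yhMD, yhMU} → row (3,7) (3,7) (3,7) (3,7)
That's 7 distinct rows out of 36 strategies.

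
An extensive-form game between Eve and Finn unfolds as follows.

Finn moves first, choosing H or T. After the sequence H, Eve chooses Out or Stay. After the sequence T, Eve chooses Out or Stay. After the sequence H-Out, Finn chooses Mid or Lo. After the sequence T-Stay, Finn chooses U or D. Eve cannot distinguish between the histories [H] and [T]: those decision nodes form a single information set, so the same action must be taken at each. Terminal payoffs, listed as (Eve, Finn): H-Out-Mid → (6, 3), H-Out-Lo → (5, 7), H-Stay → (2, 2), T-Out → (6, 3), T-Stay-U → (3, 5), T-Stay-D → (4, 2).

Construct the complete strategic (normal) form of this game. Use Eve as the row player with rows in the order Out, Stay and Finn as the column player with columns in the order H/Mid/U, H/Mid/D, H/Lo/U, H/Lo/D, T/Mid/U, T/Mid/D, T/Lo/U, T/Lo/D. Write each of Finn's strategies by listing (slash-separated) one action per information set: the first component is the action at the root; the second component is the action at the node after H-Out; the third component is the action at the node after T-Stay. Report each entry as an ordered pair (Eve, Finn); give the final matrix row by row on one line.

Row Out: H/Mid/U→(6,3), H/Mid/D→(6,3), H/Lo/U→(5,7), H/Lo/D→(5,7), T/Mid/U→(6,3), T/Mid/D→(6,3), T/Lo/U→(6,3), T/Lo/D→(6,3)
Row Stay: H/Mid/U→(2,2), H/Mid/D→(2,2), H/Lo/U→(2,2), H/Lo/D→(2,2), T/Mid/U→(3,5), T/Mid/D→(4,2), T/Lo/U→(3,5), T/Lo/D→(4,2)

Out: (6,3) (6,3) (5,7) (5,7) (6,3) (6,3) (6,3) (6,3) | Stay: (2,2) (2,2) (2,2) (2,2) (3,5) (4,2) (3,5) (4,2)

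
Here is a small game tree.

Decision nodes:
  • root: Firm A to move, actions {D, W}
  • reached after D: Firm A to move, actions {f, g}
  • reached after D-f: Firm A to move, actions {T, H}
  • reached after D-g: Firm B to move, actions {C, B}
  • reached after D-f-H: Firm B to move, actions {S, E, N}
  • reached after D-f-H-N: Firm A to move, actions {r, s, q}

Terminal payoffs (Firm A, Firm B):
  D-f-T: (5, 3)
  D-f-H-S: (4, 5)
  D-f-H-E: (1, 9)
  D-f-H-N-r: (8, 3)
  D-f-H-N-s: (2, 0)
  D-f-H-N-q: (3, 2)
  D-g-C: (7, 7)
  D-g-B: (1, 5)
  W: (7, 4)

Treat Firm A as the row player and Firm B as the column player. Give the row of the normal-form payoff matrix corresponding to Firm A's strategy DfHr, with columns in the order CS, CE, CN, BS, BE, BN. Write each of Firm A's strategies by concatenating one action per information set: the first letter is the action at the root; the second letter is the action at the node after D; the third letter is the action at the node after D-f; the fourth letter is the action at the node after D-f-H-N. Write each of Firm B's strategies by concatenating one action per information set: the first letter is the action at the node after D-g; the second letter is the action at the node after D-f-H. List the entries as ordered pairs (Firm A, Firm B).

(4,5) (1,9) (8,3) (4,5) (1,9) (8,3)

vs CS: Firm A plays D → Firm A plays f at [D] → Firm A plays H at [D-f] → Firm B plays S at [D-f-H] → (4, 5)
vs CE: Firm A plays D → Firm A plays f at [D] → Firm A plays H at [D-f] → Firm B plays E at [D-f-H] → (1, 9)
vs CN: Firm A plays D → Firm A plays f at [D] → Firm A plays H at [D-f] → Firm B plays N at [D-f-H] → Firm A plays r at [D-f-H-N] → (8, 3)
vs BS: Firm A plays D → Firm A plays f at [D] → Firm A plays H at [D-f] → Firm B plays S at [D-f-H] → (4, 5)
vs BE: Firm A plays D → Firm A plays f at [D] → Firm A plays H at [D-f] → Firm B plays E at [D-f-H] → (1, 9)
vs BN: Firm A plays D → Firm A plays f at [D] → Firm A plays H at [D-f] → Firm B plays N at [D-f-H] → Firm A plays r at [D-f-H-N] → (8, 3)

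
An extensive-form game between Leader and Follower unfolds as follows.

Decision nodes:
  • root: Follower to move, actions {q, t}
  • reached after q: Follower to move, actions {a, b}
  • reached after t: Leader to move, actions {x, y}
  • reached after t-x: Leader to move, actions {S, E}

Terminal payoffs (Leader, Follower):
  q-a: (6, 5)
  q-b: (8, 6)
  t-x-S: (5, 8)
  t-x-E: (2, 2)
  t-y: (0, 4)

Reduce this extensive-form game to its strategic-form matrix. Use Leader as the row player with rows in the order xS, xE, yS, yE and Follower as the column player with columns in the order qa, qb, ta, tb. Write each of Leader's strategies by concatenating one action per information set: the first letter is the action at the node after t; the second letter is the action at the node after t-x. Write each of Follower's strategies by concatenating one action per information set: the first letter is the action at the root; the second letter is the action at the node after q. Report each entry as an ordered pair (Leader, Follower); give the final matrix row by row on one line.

           qa       qb       ta       tb
  xS    (6,5)    (8,6)    (5,8)    (5,8)
  xE    (6,5)    (8,6)    (2,2)    (2,2)
  yS    (6,5)    (8,6)    (0,4)    (0,4)
  yE    (6,5)    (8,6)    (0,4)    (0,4)

xS: (6,5) (8,6) (5,8) (5,8) | xE: (6,5) (8,6) (2,2) (2,2) | yS: (6,5) (8,6) (0,4) (0,4) | yE: (6,5) (8,6) (0,4) (0,4)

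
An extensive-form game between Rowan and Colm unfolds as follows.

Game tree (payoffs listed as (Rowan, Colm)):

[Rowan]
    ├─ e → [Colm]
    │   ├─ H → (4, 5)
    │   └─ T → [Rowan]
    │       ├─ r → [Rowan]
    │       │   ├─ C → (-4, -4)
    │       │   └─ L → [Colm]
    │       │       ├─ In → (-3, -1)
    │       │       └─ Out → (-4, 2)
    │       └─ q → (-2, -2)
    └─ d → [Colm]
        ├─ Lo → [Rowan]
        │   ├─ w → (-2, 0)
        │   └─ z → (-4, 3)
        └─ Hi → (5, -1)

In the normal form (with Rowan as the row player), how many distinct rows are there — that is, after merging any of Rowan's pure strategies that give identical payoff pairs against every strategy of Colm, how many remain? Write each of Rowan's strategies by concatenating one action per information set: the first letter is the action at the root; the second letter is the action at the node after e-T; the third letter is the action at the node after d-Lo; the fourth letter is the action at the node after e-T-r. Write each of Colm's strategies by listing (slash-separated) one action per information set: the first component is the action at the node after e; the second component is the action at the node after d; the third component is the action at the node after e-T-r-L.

5

Rowan has 16 pure strategies: erwC, erwL, erzC, erzL, eqwC, eqwL, eqzC, eqzL, drwC, drwL, drzC, drzL, dqwC, dqwL, dqzC, dqzL. Columns: H/Lo/In, H/Lo/Out, H/Hi/In, H/Hi/Out, T/Lo/In, T/Lo/Out, T/Hi/In, T/Hi/Out.
{erwC, erzC} → row (4,5) (4,5) (4,5) (4,5) (-4,-4) (-4,-4) (-4,-4) (-4,-4)
{erwL, erzL} → row (4,5) (4,5) (4,5) (4,5) (-3,-1) (-4,2) (-3,-1) (-4,2)
{eqwC, eqwL, eqzC, eqzL} → row (4,5) (4,5) (4,5) (4,5) (-2,-2) (-2,-2) (-2,-2) (-2,-2)
{drwC, drwL, dqwC, dqwL} → row (-2,0) (-2,0) (5,-1) (5,-1) (-2,0) (-2,0) (5,-1) (5,-1)
{drzC, drzL, dqzC, dqzL} → row (-4,3) (-4,3) (5,-1) (5,-1) (-4,3) (-4,3) (5,-1) (5,-1)
That's 5 distinct rows out of 16 strategies.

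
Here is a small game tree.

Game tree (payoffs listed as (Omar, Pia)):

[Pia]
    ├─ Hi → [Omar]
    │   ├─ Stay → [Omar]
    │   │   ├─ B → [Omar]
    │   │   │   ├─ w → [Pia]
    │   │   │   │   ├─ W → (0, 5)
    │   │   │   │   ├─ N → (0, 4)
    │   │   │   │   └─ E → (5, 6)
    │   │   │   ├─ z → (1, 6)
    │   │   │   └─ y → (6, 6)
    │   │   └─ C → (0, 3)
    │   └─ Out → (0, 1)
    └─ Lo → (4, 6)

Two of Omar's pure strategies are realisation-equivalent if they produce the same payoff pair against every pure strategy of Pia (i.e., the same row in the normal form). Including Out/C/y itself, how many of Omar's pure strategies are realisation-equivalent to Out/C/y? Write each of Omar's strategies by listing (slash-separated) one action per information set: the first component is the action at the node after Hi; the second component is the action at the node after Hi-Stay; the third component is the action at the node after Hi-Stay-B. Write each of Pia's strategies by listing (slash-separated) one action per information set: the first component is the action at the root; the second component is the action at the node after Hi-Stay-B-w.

6

Row for Out/C/y (columns Hi/W, Hi/N, Hi/E, Lo/W, Lo/N, Lo/E): (0,1) (0,1) (0,1) (4,6) (4,6) (4,6).
Under Out/C/y, Omar's choice at the node after Hi-Stay and at the node after Hi-Stay-B can never be reached regardless of what Pia does, so varying those choices leaves every outcome unchanged.
Holding the reachable choices fixed and varying the unreachable ones freely already gives 2 × 3 = 6 equivalent strategies.
No other strategy reproduces this row, so those 6 are the full class: Out/B/w, Out/B/z, Out/B/y, Out/C/w, Out/C/z, Out/C/y.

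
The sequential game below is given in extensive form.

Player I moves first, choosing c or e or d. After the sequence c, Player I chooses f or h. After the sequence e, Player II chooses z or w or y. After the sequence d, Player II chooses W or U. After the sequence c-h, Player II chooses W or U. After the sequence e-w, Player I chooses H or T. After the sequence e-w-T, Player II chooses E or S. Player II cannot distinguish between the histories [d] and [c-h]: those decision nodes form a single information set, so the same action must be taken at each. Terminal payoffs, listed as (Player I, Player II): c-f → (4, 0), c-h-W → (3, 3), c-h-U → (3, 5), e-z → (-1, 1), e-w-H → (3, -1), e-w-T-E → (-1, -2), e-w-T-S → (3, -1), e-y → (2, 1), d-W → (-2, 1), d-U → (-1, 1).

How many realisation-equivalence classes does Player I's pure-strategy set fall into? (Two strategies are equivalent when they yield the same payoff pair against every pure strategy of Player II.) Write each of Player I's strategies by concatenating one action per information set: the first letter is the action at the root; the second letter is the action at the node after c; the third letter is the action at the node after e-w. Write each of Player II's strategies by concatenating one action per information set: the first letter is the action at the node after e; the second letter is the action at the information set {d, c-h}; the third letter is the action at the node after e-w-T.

Player I has 12 pure strategies: cfH, cfT, chH, chT, efH, efT, ehH, ehT, dfH, dfT, dhH, dhT. Columns: zWE, zWS, zUE, zUS, wWE, wWS, wUE, wUS, yWE, yWS, yUE, yUS.
{cfH, cfT} → row (4,0) (4,0) (4,0) (4,0) (4,0) (4,0) (4,0) (4,0) (4,0) (4,0) (4,0) (4,0)
{chH, chT} → row (3,3) (3,3) (3,5) (3,5) (3,3) (3,3) (3,5) (3,5) (3,3) (3,3) (3,5) (3,5)
{efH, ehH} → row (-1,1) (-1,1) (-1,1) (-1,1) (3,-1) (3,-1) (3,-1) (3,-1) (2,1) (2,1) (2,1) (2,1)
{efT, ehT} → row (-1,1) (-1,1) (-1,1) (-1,1) (-1,-2) (3,-1) (-1,-2) (3,-1) (2,1) (2,1) (2,1) (2,1)
{dfH, dfT, dhH, dhT} → row (-2,1) (-2,1) (-1,1) (-1,1) (-2,1) (-2,1) (-1,1) (-1,1) (-2,1) (-2,1) (-1,1) (-1,1)
That's 5 distinct rows out of 12 strategies.

5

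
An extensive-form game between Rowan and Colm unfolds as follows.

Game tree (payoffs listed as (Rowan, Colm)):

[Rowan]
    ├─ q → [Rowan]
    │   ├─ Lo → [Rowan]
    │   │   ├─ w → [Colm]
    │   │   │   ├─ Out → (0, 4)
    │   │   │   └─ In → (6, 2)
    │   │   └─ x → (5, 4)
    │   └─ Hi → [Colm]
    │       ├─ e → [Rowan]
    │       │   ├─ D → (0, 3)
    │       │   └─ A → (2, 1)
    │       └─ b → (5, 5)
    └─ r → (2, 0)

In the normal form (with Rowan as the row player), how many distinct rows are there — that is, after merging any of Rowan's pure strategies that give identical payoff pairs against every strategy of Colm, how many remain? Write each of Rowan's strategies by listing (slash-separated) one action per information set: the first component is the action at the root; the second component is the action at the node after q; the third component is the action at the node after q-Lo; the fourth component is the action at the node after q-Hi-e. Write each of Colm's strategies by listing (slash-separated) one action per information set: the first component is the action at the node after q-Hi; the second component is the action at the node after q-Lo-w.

Rowan has 16 pure strategies: q/Lo/w/D, q/Lo/w/A, q/Lo/x/D, q/Lo/x/A, q/Hi/w/D, q/Hi/w/A, q/Hi/x/D, q/Hi/x/A, r/Lo/w/D, r/Lo/w/A, r/Lo/x/D, r/Lo/x/A, r/Hi/w/D, r/Hi/w/A, r/Hi/x/D, r/Hi/x/A. Columns: e/Out, e/In, b/Out, b/In.
{q/Lo/w/D, q/Lo/w/A} → row (0,4) (6,2) (0,4) (6,2)
{q/Lo/x/D, q/Lo/x/A} → row (5,4) (5,4) (5,4) (5,4)
{q/Hi/w/D, q/Hi/x/D} → row (0,3) (0,3) (5,5) (5,5)
{q/Hi/w/A, q/Hi/x/A} → row (2,1) (2,1) (5,5) (5,5)
{r/Lo/w/D, r/Lo/w/A, r/Lo/x/D, r/Lo/x/A, r/Hi/w/D, r/Hi/w/A, r/Hi/x/D, r/Hi/x/A} → row (2,0) (2,0) (2,0) (2,0)
That's 5 distinct rows out of 16 strategies.

5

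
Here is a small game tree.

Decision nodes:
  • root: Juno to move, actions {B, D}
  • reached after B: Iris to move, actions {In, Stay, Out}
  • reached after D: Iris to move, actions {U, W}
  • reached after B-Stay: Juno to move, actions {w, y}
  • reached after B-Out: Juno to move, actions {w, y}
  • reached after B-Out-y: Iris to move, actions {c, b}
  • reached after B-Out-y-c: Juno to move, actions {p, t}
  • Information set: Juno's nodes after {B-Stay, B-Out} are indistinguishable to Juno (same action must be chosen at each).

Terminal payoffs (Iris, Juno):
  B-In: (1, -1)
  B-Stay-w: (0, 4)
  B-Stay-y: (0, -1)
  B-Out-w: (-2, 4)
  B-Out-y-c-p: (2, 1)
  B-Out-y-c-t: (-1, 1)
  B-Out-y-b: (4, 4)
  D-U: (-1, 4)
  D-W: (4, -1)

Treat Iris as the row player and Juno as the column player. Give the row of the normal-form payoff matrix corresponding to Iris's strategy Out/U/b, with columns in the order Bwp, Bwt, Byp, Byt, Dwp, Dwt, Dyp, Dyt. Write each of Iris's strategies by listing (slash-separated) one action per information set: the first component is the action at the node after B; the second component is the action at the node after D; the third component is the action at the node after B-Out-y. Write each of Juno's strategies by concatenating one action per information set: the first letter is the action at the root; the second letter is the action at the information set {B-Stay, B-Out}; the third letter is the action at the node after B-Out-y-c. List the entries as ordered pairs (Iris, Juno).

vs Bwp: Juno plays B → Iris plays Out at [B] → Juno plays w at [B-Out] → (-2, 4)
vs Bwt: Juno plays B → Iris plays Out at [B] → Juno plays w at [B-Out] → (-2, 4)
vs Byp: Juno plays B → Iris plays Out at [B] → Juno plays y at [B-Out] → Iris plays b at [B-Out-y] → (4, 4)
vs Byt: Juno plays B → Iris plays Out at [B] → Juno plays y at [B-Out] → Iris plays b at [B-Out-y] → (4, 4)
vs Dwp: Juno plays D → Iris plays U at [D] → (-1, 4)
vs Dwt: Juno plays D → Iris plays U at [D] → (-1, 4)
vs Dyp: Juno plays D → Iris plays U at [D] → (-1, 4)
vs Dyt: Juno plays D → Iris plays U at [D] → (-1, 4)

(-2,4) (-2,4) (4,4) (4,4) (-1,4) (-1,4) (-1,4) (-1,4)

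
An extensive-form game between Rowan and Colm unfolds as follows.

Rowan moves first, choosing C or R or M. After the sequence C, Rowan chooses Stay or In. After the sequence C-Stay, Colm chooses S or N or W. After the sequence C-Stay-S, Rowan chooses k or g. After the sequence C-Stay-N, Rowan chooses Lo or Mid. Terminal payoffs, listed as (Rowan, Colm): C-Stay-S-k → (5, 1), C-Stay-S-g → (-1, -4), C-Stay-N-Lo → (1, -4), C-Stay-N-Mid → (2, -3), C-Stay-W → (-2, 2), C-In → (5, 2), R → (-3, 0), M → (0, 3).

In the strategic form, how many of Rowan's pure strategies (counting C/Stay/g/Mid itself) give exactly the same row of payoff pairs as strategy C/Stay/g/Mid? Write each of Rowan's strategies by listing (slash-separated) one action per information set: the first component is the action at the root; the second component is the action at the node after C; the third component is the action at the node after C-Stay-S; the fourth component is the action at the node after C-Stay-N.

Row for C/Stay/g/Mid (columns S, N, W): (-1,-4) (2,-3) (-2,2).
Every one of Rowan's information sets is on the play path for some reply by Colm when Rowan follows C/Stay/g/Mid.
Changing the action at any of them therefore changes at least one column, so only C/Stay/g/Mid itself gives this row.

1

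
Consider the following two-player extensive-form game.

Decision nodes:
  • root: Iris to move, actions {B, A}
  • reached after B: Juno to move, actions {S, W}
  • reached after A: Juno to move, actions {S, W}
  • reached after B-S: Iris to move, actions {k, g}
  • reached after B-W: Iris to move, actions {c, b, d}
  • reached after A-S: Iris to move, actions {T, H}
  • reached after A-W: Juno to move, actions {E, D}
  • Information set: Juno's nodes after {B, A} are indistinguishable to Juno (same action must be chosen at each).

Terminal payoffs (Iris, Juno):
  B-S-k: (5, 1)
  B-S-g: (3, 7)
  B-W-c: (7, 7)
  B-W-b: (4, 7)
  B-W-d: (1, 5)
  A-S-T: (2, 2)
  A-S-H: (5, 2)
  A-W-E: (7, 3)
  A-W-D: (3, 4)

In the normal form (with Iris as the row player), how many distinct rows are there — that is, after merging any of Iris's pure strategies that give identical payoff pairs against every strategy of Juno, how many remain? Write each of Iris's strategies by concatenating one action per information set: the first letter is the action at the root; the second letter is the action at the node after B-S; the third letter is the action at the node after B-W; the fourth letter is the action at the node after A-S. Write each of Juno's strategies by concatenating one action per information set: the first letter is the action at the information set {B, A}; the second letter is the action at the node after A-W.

8

Iris has 24 pure strategies: BkcT, BkcH, BkbT, BkbH, BkdT, BkdH, BgcT, BgcH, BgbT, BgbH, BgdT, BgdH, AkcT, AkcH, AkbT, AkbH, AkdT, AkdH, AgcT, AgcH, AgbT, AgbH, AgdT, AgdH. Columns: SE, SD, WE, WD.
{BkcT, BkcH} → row (5,1) (5,1) (7,7) (7,7)
{BkbT, BkbH} → row (5,1) (5,1) (4,7) (4,7)
{BkdT, BkdH} → row (5,1) (5,1) (1,5) (1,5)
{BgcT, BgcH} → row (3,7) (3,7) (7,7) (7,7)
{BgbT, BgbH} → row (3,7) (3,7) (4,7) (4,7)
{BgdT, BgdH} → row (3,7) (3,7) (1,5) (1,5)
{AkcT, AkbT, AkdT, AgcT, AgbT, AgdT} → row (2,2) (2,2) (7,3) (3,4)
{AkcH, AkbH, AkdH, AgcH, AgbH, AgdH} → row (5,2) (5,2) (7,3) (3,4)
That's 8 distinct rows out of 24 strategies.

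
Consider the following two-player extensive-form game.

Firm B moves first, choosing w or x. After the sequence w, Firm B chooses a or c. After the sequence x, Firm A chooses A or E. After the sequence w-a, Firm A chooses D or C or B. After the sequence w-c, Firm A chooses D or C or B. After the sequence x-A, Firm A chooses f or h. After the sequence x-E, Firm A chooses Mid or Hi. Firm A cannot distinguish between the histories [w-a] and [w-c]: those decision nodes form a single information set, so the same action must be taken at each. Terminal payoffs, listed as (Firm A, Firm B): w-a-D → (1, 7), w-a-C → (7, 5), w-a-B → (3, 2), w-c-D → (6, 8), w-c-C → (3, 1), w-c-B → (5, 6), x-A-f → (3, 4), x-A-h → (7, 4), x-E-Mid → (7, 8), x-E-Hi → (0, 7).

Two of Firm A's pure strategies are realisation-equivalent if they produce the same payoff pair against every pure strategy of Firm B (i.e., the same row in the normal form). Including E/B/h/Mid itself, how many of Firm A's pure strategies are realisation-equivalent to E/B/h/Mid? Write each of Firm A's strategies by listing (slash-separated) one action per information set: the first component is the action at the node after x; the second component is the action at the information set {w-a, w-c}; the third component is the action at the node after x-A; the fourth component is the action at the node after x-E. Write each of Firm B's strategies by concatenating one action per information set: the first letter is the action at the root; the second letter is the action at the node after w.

2

Row for E/B/h/Mid (columns wa, wc, xa, xc): (3,2) (5,6) (7,8) (7,8).
Under E/B/h/Mid, Firm A's choice at the node after x-A can never be reached regardless of what Firm B does, so varying those choices leaves every outcome unchanged.
Holding the reachable choices fixed and varying the unreachable one freely already gives 2 equivalent strategies.
No other strategy reproduces this row, so those 2 are the full class: E/B/f/Mid, E/B/h/Mid.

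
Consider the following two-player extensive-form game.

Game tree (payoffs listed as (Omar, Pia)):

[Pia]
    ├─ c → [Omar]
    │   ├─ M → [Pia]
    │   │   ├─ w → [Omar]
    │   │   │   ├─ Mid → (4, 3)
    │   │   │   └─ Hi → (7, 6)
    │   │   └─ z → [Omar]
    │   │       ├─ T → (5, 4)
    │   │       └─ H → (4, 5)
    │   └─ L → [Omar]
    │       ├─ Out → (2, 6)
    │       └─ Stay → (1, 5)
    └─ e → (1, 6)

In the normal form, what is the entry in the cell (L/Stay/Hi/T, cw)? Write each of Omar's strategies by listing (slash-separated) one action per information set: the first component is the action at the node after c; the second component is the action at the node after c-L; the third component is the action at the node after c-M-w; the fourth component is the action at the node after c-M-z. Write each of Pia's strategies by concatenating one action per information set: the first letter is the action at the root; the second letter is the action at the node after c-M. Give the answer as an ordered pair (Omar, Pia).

(1, 5)

Trace the play path from the root:
  Pia plays c
  Omar plays L at [c]
  Omar plays Stay at [c-L]
→ terminal payoff (1, 5).
(Omar's choice at the node after c-M-w is never reached on this path, so it doesn't affect the outcome.)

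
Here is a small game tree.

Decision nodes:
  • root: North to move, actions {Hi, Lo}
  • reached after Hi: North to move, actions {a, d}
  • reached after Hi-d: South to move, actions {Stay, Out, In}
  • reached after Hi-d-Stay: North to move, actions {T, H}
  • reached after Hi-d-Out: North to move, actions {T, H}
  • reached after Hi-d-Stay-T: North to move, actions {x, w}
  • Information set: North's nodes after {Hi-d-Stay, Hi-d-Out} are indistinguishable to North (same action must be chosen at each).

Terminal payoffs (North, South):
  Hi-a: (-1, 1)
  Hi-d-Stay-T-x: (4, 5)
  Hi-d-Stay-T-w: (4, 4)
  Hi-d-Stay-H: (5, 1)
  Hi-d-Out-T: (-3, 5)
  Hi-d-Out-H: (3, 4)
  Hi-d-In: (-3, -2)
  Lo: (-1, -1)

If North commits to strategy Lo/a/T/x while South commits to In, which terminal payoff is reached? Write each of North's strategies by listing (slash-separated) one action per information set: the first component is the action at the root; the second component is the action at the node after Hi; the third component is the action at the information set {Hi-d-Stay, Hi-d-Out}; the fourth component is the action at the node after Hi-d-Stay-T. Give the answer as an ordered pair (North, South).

(-1, -1)

Trace the play path from the root:
  North plays Lo
→ terminal payoff (-1, -1).
(North's choice at the node after Hi is never reached on this path, so it doesn't affect the outcome.)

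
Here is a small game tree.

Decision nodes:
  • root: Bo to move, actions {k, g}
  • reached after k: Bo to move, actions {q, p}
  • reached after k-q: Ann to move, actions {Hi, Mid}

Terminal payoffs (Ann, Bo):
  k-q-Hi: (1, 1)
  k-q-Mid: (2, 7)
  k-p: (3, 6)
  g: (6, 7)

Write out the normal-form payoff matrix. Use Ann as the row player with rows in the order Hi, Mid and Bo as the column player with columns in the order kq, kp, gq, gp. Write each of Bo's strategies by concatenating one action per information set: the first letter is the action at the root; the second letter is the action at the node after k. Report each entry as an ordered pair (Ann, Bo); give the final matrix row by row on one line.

Hi: (1,1) (3,6) (6,7) (6,7) | Mid: (2,7) (3,6) (6,7) (6,7)

           kq       kp       gq       gp
  Hi    (1,1)    (3,6)    (6,7)    (6,7)
 Mid    (2,7)    (3,6)    (6,7)    (6,7)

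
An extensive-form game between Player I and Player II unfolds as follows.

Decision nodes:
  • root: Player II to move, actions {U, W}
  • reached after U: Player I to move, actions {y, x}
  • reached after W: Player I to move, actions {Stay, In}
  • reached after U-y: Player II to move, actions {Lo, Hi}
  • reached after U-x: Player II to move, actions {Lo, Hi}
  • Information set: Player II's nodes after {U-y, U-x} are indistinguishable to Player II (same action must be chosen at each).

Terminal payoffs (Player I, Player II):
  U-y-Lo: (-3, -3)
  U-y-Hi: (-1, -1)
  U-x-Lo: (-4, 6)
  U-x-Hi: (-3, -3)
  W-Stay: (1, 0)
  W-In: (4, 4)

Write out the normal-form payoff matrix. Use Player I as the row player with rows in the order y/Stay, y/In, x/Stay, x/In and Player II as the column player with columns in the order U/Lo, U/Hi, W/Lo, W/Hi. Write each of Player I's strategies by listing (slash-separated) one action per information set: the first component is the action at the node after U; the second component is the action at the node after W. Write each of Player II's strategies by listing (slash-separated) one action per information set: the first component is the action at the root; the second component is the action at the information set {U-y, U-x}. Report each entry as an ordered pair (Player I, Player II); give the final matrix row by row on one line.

y/Stay: (-3,-3) (-1,-1) (1,0) (1,0) | y/In: (-3,-3) (-1,-1) (4,4) (4,4) | x/Stay: (-4,6) (-3,-3) (1,0) (1,0) | x/In: (-4,6) (-3,-3) (4,4) (4,4)

           U/Lo     U/Hi     W/Lo     W/Hi
y/Stay  (-3,-3)  (-1,-1)    (1,0)    (1,0)
  y/In  (-3,-3)  (-1,-1)    (4,4)    (4,4)
x/Stay   (-4,6)  (-3,-3)    (1,0)    (1,0)
  x/In   (-4,6)  (-3,-3)    (4,4)    (4,4)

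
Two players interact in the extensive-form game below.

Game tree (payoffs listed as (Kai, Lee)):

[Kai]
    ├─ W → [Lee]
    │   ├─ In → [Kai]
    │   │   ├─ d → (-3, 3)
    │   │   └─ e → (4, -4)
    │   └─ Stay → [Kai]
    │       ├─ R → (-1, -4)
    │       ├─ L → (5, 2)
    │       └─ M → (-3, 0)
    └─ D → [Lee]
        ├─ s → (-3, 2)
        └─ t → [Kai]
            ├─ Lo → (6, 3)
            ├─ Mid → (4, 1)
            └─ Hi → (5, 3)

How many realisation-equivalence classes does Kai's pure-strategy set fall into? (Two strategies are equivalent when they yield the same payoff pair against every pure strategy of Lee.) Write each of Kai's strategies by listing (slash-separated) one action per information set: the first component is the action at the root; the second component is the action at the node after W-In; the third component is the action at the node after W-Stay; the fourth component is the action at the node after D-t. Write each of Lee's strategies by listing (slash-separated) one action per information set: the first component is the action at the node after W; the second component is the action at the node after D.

Kai has 36 pure strategies: W/d/R/Lo, W/d/R/Mid, W/d/R/Hi, W/d/L/Lo, W/d/L/Mid, W/d/L/Hi, W/d/M/Lo, W/d/M/Mid, W/d/M/Hi, W/e/R/Lo, W/e/R/Mid, W/e/R/Hi, W/e/L/Lo, W/e/L/Mid, W/e/L/Hi, W/e/M/Lo, W/e/M/Mid, W/e/M/Hi, D/d/R/Lo, D/d/R/Mid, D/d/R/Hi, D/d/L/Lo, D/d/L/Mid, D/d/L/Hi, D/d/M/Lo, D/d/M/Mid, D/d/M/Hi, D/e/R/Lo, D/e/R/Mid, D/e/R/Hi, D/e/L/Lo, D/e/L/Mid, D/e/L/Hi, D/e/M/Lo, D/e/M/Mid, D/e/M/Hi. Columns: In/s, In/t, Stay/s, Stay/t.
{W/d/R/Lo, W/d/R/Mid, W/d/R/Hi} → row (-3,3) (-3,3) (-1,-4) (-1,-4)
{W/d/L/Lo, W/d/L/Mid, W/d/L/Hi} → row (-3,3) (-3,3) (5,2) (5,2)
{W/d/M/Lo, W/d/M/Mid, W/d/M/Hi} → row (-3,3) (-3,3) (-3,0) (-3,0)
{W/e/R/Lo, W/e/R/Mid, W/e/R/Hi} → row (4,-4) (4,-4) (-1,-4) (-1,-4)
{W/e/L/Lo, W/e/L/Mid, W/e/L/Hi} → row (4,-4) (4,-4) (5,2) (5,2)
{W/e/M/Lo, W/e/M/Mid, W/e/M/Hi} → row (4,-4) (4,-4) (-3,0) (-3,0)
{D/d/R/Lo, D/d/L/Lo, D/d/M/Lo, D/e/R/Lo, D/e/L/Lo, D/e/M/Lo} → row (-3,2) (6,3) (-3,2) (6,3)
{D/d/R/Mid, D/d/L/Mid, D/d/M/Mid, D/e/R/Mid, D/e/L/Mid, D/e/M/Mid} → row (-3,2) (4,1) (-3,2) (4,1)
{D/d/R/Hi, D/d/L/Hi, D/d/M/Hi, D/e/R/Hi, D/e/L/Hi, D/e/M/Hi} → row (-3,2) (5,3) (-3,2) (5,3)
That's 9 distinct rows out of 36 strategies.

9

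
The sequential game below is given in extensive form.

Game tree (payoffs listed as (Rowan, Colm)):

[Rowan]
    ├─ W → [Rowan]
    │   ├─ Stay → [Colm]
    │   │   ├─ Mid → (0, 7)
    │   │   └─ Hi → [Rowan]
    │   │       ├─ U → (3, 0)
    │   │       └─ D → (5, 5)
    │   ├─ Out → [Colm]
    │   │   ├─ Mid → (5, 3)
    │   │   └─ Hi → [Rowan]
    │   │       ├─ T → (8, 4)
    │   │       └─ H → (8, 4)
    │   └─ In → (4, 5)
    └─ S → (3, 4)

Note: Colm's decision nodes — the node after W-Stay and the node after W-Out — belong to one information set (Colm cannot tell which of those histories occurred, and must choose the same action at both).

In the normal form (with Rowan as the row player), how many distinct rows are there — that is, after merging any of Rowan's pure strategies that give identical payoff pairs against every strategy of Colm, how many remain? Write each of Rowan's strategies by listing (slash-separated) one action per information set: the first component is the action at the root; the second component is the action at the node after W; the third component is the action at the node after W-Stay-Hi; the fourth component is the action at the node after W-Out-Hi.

5

Rowan has 24 pure strategies: W/Stay/U/T, W/Stay/U/H, W/Stay/D/T, W/Stay/D/H, W/Out/U/T, W/Out/U/H, W/Out/D/T, W/Out/D/H, W/In/U/T, W/In/U/H, W/In/D/T, W/In/D/H, S/Stay/U/T, S/Stay/U/H, S/Stay/D/T, S/Stay/D/H, S/Out/U/T, S/Out/U/H, S/Out/D/T, S/Out/D/H, S/In/U/T, S/In/U/H, S/In/D/T, S/In/D/H. Columns: Mid, Hi.
{W/Stay/U/T, W/Stay/U/H} → row (0,7) (3,0)
{W/Stay/D/T, W/Stay/D/H} → row (0,7) (5,5)
{W/Out/U/T, W/Out/U/H, W/Out/D/T, W/Out/D/H} → row (5,3) (8,4)
{W/In/U/T, W/In/U/H, W/In/D/T, W/In/D/H} → row (4,5) (4,5)
{S/Stay/U/T, S/Stay/U/H, S/Stay/D/T, S/Stay/D/H, S/Out/U/T, S/Out/U/H, S/Out/D/T, S/Out/D/H, S/In/U/T, S/In/U/H, S/In/D/T, S/In/D/H} → row (3,4) (3,4)
That's 5 distinct rows out of 24 strategies.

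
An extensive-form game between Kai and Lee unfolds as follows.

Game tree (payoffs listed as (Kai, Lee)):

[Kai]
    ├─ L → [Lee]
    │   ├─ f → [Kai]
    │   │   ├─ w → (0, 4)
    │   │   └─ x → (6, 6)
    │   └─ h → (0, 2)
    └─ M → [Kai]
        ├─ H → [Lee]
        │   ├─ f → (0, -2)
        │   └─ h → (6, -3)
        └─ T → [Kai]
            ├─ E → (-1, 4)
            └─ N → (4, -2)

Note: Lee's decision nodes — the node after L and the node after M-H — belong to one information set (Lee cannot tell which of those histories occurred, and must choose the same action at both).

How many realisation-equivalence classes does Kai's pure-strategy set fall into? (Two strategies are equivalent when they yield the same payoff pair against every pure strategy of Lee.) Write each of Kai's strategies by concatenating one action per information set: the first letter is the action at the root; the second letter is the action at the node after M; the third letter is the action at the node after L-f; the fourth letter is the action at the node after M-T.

Kai has 16 pure strategies: LHwE, LHwN, LHxE, LHxN, LTwE, LTwN, LTxE, LTxN, MHwE, MHwN, MHxE, MHxN, MTwE, MTwN, MTxE, MTxN. Columns: f, h.
{LHwE, LHwN, LTwE, LTwN} → row (0,4) (0,2)
{LHxE, LHxN, LTxE, LTxN} → row (6,6) (0,2)
{MHwE, MHwN, MHxE, MHxN} → row (0,-2) (6,-3)
{MTwE, MTxE} → row (-1,4) (-1,4)
{MTwN, MTxN} → row (4,-2) (4,-2)
That's 5 distinct rows out of 16 strategies.

5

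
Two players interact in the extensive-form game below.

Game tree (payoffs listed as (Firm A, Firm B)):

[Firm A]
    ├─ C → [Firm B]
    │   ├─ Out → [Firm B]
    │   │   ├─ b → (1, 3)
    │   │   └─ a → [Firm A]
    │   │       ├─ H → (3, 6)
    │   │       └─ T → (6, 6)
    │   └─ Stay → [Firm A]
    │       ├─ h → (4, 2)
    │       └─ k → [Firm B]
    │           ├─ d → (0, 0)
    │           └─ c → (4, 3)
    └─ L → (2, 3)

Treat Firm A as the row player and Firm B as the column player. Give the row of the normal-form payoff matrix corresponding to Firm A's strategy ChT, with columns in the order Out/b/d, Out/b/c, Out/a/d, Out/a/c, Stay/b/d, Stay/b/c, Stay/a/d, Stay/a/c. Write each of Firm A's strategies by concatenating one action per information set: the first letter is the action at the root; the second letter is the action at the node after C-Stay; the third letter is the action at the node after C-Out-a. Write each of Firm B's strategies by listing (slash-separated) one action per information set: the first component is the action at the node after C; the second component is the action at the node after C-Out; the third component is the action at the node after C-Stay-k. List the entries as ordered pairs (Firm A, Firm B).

vs Out/b/d: Firm A plays C → Firm B plays Out at [C] → Firm B plays b at [C-Out] → (1, 3)
vs Out/b/c: Firm A plays C → Firm B plays Out at [C] → Firm B plays b at [C-Out] → (1, 3)
vs Out/a/d: Firm A plays C → Firm B plays Out at [C] → Firm B plays a at [C-Out] → Firm A plays T at [C-Out-a] → (6, 6)
vs Out/a/c: Firm A plays C → Firm B plays Out at [C] → Firm B plays a at [C-Out] → Firm A plays T at [C-Out-a] → (6, 6)
vs Stay/b/d: Firm A plays C → Firm B plays Stay at [C] → Firm A plays h at [C-Stay] → (4, 2)
vs Stay/b/c: Firm A plays C → Firm B plays Stay at [C] → Firm A plays h at [C-Stay] → (4, 2)
vs Stay/a/d: Firm A plays C → Firm B plays Stay at [C] → Firm A plays h at [C-Stay] → (4, 2)
vs Stay/a/c: Firm A plays C → Firm B plays Stay at [C] → Firm A plays h at [C-Stay] → (4, 2)

(1,3) (1,3) (6,6) (6,6) (4,2) (4,2) (4,2) (4,2)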